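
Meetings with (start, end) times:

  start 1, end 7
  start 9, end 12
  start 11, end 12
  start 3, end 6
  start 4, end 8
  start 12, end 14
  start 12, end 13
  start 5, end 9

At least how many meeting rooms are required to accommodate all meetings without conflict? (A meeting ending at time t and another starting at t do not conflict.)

4

Events (time:±→running): 1:+→1 3:+→2 4:+→3 5:+→4 … peak 4.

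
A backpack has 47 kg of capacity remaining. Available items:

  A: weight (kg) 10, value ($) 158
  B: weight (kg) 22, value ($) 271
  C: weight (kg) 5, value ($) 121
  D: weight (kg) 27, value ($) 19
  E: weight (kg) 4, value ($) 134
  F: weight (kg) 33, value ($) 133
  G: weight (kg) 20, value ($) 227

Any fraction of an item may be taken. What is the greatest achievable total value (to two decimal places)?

Sort by value per unit weight and fill in that order.
Ratios (sorted): E 33.50, C 24.20, A 15.80, B 12.32, G 11.35, F 4.03, D 0.70
take E (4 @ 134); take C (5 @ 121); take A (10 @ 158); take B (22 @ 271); take 6/20 of G → 68.10. Capacity used 47/47.
Total value = 752.10

752.10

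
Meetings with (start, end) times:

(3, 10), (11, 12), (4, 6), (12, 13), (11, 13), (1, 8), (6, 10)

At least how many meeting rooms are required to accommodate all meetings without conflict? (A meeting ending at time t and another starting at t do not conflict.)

Count concurrent intervals with a sweep; the peak is the room count.
Events (time:±→running): 1:+→1 3:+→2 4:+→3 … peak 3.

3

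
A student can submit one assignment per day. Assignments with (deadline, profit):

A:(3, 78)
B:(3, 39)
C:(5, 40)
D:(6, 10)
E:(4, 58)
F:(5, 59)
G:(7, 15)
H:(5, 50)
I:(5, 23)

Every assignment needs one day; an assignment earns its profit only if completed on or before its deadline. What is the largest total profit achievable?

310

Profit order: A=78 F=59 E=58 H=50 C=40 B=39 I=23 G=15 D=10
Assign: A→slot 3, F→slot 5, E→slot 4, H→slot 2, C→slot 1, B skipped, I skipped, G→slot 7, D→slot 6.
Slots: [1:C] [2:H] [3:A] [4:E] [5:F] [6:D] [7:G]
Profit = 40 + 50 + 78 + 58 + 59 + 10 + 15 = 310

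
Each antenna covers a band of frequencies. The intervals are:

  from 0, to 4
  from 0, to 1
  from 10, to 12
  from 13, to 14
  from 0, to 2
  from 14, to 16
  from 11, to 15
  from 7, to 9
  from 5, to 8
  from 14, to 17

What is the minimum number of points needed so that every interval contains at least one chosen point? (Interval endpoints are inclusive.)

By right end: [0,1]  [0,2]  [0,4]  [5,8]  [7,9]  [10,12]  [13,14]  [11,15]  [14,16]  [14,17]
[0,1] uncovered → point at 1; [5,8] uncovered → point at 8; [10,12] uncovered → point at 12; [13,14] uncovered → point at 14.
Points: 1, 8, 12, 14 (4 total).

4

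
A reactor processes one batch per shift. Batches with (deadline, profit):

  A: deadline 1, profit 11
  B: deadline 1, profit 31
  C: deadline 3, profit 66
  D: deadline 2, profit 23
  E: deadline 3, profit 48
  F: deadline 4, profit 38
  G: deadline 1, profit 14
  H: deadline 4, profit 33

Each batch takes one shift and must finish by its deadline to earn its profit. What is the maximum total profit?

By profit: C(d3,66), E(d3,48), F(d4,38), H(d4,33), B(d1,31), D(d2,23), G(d1,14), A(d1,11)
C→slot 3; E→slot 2; F→slot 4; H→slot 1; B skipped; D skipped; G skipped; A skipped.
Profit = 33 + 48 + 66 + 38 = 185

185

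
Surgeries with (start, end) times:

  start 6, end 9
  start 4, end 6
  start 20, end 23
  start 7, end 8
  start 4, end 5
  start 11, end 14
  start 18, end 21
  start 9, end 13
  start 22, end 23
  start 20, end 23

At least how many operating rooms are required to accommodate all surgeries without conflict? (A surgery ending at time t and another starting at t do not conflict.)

Count concurrent intervals with a sweep; the peak is the room count.
Events (time:±→running): 4:+→1 4:+→2 5:-→1 6:-→0 6:+→1 7:+→2 8:-→1 9:-→0 9:+→1 11:+→2 13:-→1 14:-→0 18:+→1 20:+→2 20:+→3 … peak 3.

3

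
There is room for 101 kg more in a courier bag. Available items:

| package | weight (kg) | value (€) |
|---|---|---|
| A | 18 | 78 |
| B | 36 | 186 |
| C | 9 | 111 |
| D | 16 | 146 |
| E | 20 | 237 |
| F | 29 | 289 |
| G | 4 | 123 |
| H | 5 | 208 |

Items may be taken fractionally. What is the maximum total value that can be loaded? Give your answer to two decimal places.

1207.00

Sort by value per unit weight and fill in that order.
Order: H (208/5=41.60) > G (123/4=30.75) > C (111/9=12.33) > E (237/20=11.85) > F (289/29=9.97) > D (146/16=9.12) > B (186/36=5.17) > A (78/18=4.33)
Fill: take H (5 @ 208) → take G (4 @ 123) → take C (9 @ 111) → take E (20 @ 237) → take F (29 @ 289) → take D (16 @ 146) → take 18/36 of B → 93.00; 101/101 used.
Total value = 1207.00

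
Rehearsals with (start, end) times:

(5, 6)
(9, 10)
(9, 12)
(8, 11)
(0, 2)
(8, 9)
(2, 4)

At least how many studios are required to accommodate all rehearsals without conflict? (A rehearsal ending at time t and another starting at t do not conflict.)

3

starts: [0, 2, 5, 8, 8, 9, 9]
ends:   [2, 4, 6, 9, 10, 11, 12]
s0→1 e2→0 s2→1 e4→0 s5→1 e6→0 s8→1 s8→2 e9→1 s9→2 s9→3  — peak 3.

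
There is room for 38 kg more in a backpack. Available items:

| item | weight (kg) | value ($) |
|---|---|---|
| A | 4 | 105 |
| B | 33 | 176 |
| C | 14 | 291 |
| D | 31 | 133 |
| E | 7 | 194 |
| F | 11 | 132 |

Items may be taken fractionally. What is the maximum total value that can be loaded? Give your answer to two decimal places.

732.67

Ratios (sorted): E 27.71, A 26.25, C 20.79, F 12.00, B 5.33, D 4.29
take E (7 @ 194); take A (4 @ 105); take C (14 @ 291); take F (11 @ 132); take 2/33 of B → 10.67. Capacity used 38/38.
Total value = 732.67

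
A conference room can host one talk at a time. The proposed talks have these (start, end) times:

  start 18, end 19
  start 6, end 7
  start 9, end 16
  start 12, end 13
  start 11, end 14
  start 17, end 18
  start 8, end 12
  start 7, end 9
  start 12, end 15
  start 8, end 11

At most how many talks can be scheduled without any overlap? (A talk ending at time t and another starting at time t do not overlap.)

Sorted by end: (6,7)  (7,9)  (8,11)  (8,12)  (12,13)  (11,14)  (12,15)  (9,16)  (17,18)  (18,19)
take (6,7); take (7,9); take (12,13); take (17,18); take (18,19).
Selected 5 talks.

5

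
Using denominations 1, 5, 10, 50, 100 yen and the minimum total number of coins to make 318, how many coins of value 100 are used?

3

318 − 3×100→18 − 1×10→8 − 1×5→3 − 3×1→0
Count of 100: 3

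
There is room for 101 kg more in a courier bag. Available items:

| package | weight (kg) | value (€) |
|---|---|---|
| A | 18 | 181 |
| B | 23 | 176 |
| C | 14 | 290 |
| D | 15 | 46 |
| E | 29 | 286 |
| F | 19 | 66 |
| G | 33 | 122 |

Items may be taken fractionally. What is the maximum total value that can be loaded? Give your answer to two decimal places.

995.85

Greedy by value/weight ratio, highest first.
Order: C (290/14=20.71) > A (181/18=10.06) > E (286/29=9.86) > B (176/23=7.65) > G (122/33=3.70) > F (66/19=3.47) > D (46/15=3.07)
Fill: take C (14 @ 290) → take A (18 @ 181) → take E (29 @ 286) → take B (23 @ 176) → take 17/33 of G → 62.85; 101/101 used.
Total value = 995.85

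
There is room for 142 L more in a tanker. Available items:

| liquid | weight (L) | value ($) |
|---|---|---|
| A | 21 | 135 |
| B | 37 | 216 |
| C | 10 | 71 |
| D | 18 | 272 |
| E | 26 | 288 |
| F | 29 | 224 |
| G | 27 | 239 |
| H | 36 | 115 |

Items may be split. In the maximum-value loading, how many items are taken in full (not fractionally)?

6

Order: D (272/18=15.11) > E (288/26=11.08) > G (239/27=8.85) > F (224/29=7.72) > C (71/10=7.10) > A (135/21=6.43) > B (216/37=5.84) > H (115/36=3.19)
Fill: take D (18 @ 272) → take E (26 @ 288) → take G (27 @ 239) → take F (29 @ 224) → take C (10 @ 71) → take A (21 @ 135) → take 11/37 of B → 64.22; 142/142 used.
6 item(s) taken whole; one partial (take 11/37 of B).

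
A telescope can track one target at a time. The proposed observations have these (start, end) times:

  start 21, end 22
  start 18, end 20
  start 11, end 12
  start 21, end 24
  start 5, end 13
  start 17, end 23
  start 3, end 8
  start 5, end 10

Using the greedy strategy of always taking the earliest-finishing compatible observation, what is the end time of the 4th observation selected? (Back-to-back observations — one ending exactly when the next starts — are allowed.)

Greedy by earliest finish: after sorting by end time, pick each interval compatible with the last pick.
Sorted by end: (3,8)  (5,10)  (11,12)  (5,13)  (18,20)  (21,22)  (17,23)  (21,24)
take (3,8); take (11,12); take (18,20); take (21,22); skip (17,23).
Selected: (3,8) (11,12) (18,20) (21,22)

22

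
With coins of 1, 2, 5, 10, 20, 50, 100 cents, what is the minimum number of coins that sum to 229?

Use the largest denomination that fits, subtract, and repeat.
229 − 2×100→29 − 1×20→9 − 1×5→4 − 2×2→0
Total coins = 2 + 1 + 1 + 2 = 6

6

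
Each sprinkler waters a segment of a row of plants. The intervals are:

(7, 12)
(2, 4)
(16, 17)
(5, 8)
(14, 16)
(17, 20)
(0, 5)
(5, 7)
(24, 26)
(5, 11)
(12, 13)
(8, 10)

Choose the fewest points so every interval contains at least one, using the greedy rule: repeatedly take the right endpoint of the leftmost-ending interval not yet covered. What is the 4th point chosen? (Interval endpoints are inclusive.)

13

Sorted: [2,4] [0,5] [5,7] [5,8] [8,10] [5,11] [7,12] [12,13] [14,16] [16,17] [17,20] [24,26]
{[2,4],[0,5]} hit by 4; {[5,7],[5,8]} hit by 7; {[8,10],[5,11],[7,12]} hit by 10; {[12,13]} hit by 13; {[14,16],[16,17]} hit by 16; {[17,20]} hit by 20; {[24,26]} hit by 26.
Points: 4, 7, 10, 13, 16, 20, 26 (7 total).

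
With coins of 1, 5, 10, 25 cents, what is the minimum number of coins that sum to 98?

98 = 3×25 + 2×10 + 3×1
Total coins = 3 + 2 + 3 = 8

8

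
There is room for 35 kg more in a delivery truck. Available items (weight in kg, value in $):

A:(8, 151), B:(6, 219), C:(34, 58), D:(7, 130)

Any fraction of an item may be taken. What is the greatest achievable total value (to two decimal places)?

523.88

Greedy by value/weight ratio, highest first.
Order: B (219/6=36.50) > A (151/8=18.88) > D (130/7=18.57) > C (58/34=1.71)
Fill: take B (6 @ 219) → take A (8 @ 151) → take D (7 @ 130) → take 14/34 of C → 23.88; 35/35 used.
Total value = 523.88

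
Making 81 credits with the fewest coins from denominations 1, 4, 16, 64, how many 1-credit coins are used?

Greedy: take as many of the largest coin as possible, then repeat with the remainder.
81 − 1×64→17 − 1×16→1 − 1×1→0
Count of 1: 1

1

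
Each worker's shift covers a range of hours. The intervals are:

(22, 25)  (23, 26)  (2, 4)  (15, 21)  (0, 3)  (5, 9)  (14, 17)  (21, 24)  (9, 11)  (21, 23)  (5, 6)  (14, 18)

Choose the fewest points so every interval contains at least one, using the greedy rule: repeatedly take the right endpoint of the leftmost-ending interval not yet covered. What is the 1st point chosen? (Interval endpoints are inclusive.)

3

Sort by right endpoint; whenever an interval is uncovered, place a point at its right end.
Sorted: [0,3] [2,4] [5,6] [5,9] [9,11] [14,17] [14,18] [15,21] [21,23] [21,24] [22,25] [23,26]
{[0,3],[2,4]} hit by 3; {[5,6],[5,9]} hit by 6; {[9,11]} hit by 11; {[14,17],[14,18],[15,21]} hit by 17; {[21,23],[21,24],[22,25],[23,26]} hit by 23.
Points: 3, 6, 11, 17, 23 (5 total).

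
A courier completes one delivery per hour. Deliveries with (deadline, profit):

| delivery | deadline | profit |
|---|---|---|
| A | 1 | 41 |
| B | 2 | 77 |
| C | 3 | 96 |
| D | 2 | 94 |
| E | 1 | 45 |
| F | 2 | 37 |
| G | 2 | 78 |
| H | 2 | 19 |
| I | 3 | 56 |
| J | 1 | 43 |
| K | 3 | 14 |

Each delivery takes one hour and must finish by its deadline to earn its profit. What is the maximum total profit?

Profit order: C=96 D=94 G=78 B=77 I=56 E=45 J=43 A=41 F=37 H=19 K=14
Assign: C→slot 3, D→slot 2, G→slot 1, B skipped, I skipped, E skipped, J skipped, A skipped, F skipped, H skipped, K skipped.
Slots: [1:G] [2:D] [3:C]
Profit = 78 + 94 + 96 = 268

268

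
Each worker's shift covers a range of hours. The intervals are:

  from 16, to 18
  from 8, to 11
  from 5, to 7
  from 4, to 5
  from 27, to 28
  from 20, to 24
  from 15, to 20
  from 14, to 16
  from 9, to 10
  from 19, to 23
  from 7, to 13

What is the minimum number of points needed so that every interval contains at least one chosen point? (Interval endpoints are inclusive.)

Sort by right endpoint; whenever an interval is uncovered, place a point at its right end.
Sorted: [4,5] [5,7] [9,10] [8,11] [7,13] [14,16] [16,18] [15,20] [19,23] [20,24] [27,28]
{[4,5],[5,7]} hit by 5; {[9,10],[8,11],[7,13]} hit by 10; {[14,16],[16,18],[15,20]} hit by 16; {[19,23],[20,24]} hit by 23; {[27,28]} hit by 28.
Points: 5, 10, 16, 23, 28 (5 total).

5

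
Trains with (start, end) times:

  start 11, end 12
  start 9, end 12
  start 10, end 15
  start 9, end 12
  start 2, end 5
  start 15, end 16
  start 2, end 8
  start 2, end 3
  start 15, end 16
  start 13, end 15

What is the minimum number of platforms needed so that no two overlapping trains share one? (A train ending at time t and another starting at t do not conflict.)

4

Count concurrent intervals with a sweep; the peak is the room count.
Events (time:±→running): 2:+→1 2:+→2 2:+→3 3:-→2 5:-→1 8:-→0 9:+→1 9:+→2 10:+→3 11:+→4 … peak 4.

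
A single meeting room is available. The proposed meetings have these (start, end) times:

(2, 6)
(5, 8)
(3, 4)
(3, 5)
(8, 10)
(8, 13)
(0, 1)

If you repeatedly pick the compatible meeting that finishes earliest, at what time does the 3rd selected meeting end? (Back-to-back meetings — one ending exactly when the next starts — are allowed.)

8

Greedy by earliest finish: after sorting by end time, pick each interval compatible with the last pick.
Sorted by end: (0,1)  (3,4)  (3,5)  (2,6)  (5,8)  (8,10)  (8,13)
take (0,1); take (3,4); take (5,8); take (8,10).
Selected: (0,1) (3,4) (5,8) (8,10)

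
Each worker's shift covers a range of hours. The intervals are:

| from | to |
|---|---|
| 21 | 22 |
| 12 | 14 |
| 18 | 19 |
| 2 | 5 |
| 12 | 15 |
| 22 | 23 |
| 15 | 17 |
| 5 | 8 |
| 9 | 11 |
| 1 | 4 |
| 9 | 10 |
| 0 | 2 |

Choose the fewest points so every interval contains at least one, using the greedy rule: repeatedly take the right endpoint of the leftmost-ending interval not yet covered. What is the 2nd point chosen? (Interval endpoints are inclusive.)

Sorted: [0,2] [1,4] [2,5] [5,8] [9,10] [9,11] [12,14] [12,15] [15,17] [18,19] [21,22] [22,23]
{[0,2],[1,4],[2,5]} hit by 2; {[5,8]} hit by 8; {[9,10],[9,11]} hit by 10; {[12,14],[12,15]} hit by 14; {[15,17]} hit by 17; {[18,19]} hit by 19; {[21,22],[22,23]} hit by 22.
Points: 2, 8, 10, 14, 17, 19, 22 (7 total).

8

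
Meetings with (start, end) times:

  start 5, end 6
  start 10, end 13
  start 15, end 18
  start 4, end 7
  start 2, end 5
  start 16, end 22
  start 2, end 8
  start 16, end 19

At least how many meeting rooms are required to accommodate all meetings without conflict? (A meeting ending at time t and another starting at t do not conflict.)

3

The answer is the maximum number of intervals overlapping at any instant.
starts: [2, 2, 4, 5, 10, 15, 16, 16]
ends:   [5, 6, 7, 8, 13, 18, 19, 22]
s2→1 s2→2 s4→3  — peak 3.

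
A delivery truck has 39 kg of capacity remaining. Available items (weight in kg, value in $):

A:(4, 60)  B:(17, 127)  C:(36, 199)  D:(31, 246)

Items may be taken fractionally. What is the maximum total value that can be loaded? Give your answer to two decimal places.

Greedy by value/weight ratio, highest first.
Ratios (sorted): A 15.00, D 7.94, B 7.47, C 5.53
take A (4 @ 60); take D (31 @ 246); take 4/17 of B → 29.88. Capacity used 39/39.
Total value = 335.88

335.88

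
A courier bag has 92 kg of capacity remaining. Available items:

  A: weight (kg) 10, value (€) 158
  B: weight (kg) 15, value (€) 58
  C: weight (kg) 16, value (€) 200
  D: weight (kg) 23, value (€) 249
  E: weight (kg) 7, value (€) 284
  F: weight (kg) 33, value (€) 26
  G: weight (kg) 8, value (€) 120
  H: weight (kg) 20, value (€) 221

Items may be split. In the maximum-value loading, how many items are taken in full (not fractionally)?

6

Greedy by value/weight ratio, highest first.
Ratios (sorted): E 40.57, A 15.80, G 15.00, C 12.50, H 11.05, D 10.83, B 3.87, F 0.79
take E (7 @ 284); take A (10 @ 158); take G (8 @ 120); take C (16 @ 200); take H (20 @ 221); take D (23 @ 249); take 8/15 of B → 30.93. Capacity used 92/92.
6 item(s) taken whole; one partial (take 8/15 of B).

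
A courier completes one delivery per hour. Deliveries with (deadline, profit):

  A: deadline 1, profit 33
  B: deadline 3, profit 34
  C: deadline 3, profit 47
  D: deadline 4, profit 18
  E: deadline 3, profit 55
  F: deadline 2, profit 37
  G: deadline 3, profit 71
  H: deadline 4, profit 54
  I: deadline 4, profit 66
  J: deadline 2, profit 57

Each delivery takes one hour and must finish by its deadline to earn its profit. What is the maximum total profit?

Profit order: G=71 I=66 J=57 E=55 H=54 C=47 F=37 B=34 A=33 D=18
Assign: G→slot 3, I→slot 4, J→slot 2, E→slot 1, H skipped, C skipped, F skipped, B skipped, A skipped, D skipped.
Slots: [1:E] [2:J] [3:G] [4:I]
Profit = 55 + 57 + 71 + 66 = 249

249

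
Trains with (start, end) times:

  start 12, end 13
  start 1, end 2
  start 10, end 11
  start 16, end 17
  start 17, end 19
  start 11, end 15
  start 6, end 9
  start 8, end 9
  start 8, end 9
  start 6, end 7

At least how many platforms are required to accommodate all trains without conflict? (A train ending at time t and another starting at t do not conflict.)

starts: [1, 6, 6, 8, 8, 10, 11, 12, 16, 17]
ends:   [2, 7, 9, 9, 9, 11, 13, 15, 17, 19]
s1→1 e2→0 s6→1 s6→2 e7→1 s8→2 s8→3  — peak 3.

3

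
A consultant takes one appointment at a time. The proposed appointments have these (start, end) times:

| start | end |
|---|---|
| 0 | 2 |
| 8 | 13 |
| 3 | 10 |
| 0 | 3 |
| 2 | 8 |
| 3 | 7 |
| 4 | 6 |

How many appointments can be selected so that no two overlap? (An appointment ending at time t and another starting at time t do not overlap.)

Sort by end time and greedily take each interval whose start is ≥ the last chosen end.
Sorted by end: (0,2)  (0,3)  (4,6)  (3,7)  (2,8)  (3,10)  (8,13)
take (0,2); skip (0,3); take (4,6); skip (3,7); skip (3,10); take (8,13).
Selected 3 appointments.

3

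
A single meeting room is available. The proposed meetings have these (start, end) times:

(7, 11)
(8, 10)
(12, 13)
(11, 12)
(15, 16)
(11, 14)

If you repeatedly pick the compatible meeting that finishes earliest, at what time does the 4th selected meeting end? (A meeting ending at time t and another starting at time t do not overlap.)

Greedy by earliest finish: after sorting by end time, pick each interval compatible with the last pick.
Sorted by end: (8,10)  (7,11)  (11,12)  (12,13)  (11,14)  (15,16)
take (8,10); take (11,12); take (12,13); take (15,16).
Selected: (8,10) (11,12) (12,13) (15,16)

16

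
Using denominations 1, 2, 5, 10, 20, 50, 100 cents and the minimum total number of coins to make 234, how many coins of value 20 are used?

Greedy: take as many of the largest coin as possible, then repeat with the remainder.
234 − 2×100→34 − 1×20→14 − 1×10→4 − 2×2→0
Count of 20: 1

1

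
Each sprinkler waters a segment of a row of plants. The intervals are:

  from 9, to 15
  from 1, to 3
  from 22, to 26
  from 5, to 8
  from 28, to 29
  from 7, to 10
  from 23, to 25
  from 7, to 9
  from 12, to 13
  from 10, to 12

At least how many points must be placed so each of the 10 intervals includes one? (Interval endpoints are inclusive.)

5

Sort by right endpoint; whenever an interval is uncovered, place a point at its right end.
Sorted: [1,3] [5,8] [7,9] [7,10] [10,12] [12,13] [9,15] [23,25] [22,26] [28,29]
{[1,3]} hit by 3; {[5,8],[7,9],[7,10]} hit by 8; {[10,12],[12,13],[9,15]} hit by 12; {[23,25],[22,26]} hit by 25; {[28,29]} hit by 29.
Points: 3, 8, 12, 25, 29 (5 total).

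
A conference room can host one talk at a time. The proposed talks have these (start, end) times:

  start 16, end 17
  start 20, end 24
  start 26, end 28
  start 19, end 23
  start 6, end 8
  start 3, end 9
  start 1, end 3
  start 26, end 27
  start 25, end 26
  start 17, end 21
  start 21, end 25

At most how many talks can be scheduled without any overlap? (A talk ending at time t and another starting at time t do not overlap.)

Sort by end time and greedily take each interval whose start is ≥ the last chosen end.
By end time: (1,3), (6,8), (3,9), (16,17), (17,21), (19,23), (20,24), (21,25), (25,26), (26,27), (26,28).
Pick (1,3); next start ≥ 3 → (6,8); next start ≥ 8 → (16,17); next start ≥ 17 → (17,21); next start ≥ 21 → (21,25); next start ≥ 25 → (25,26); next start ≥ 26 → (26,27).
Selected 7 talks.

7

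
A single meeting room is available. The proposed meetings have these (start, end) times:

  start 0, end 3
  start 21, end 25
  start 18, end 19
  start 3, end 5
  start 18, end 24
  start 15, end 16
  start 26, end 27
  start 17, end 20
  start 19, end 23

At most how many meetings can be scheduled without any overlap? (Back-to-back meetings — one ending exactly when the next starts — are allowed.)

Sorted by end: (0,3)  (3,5)  (15,16)  (18,19)  (17,20)  (19,23)  (18,24)  (21,25)  (26,27)
take (0,3); take (3,5); take (15,16); take (18,19); take (19,23); take (26,27).
Selected 6 meetings.

6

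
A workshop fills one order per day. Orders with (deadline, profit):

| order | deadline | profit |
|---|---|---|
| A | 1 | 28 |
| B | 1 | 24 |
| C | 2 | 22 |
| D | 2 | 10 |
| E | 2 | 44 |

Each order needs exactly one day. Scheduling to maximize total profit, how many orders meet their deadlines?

Profit order: E=44 A=28 B=24 C=22 D=10
Assign: E→slot 2, A→slot 1, B skipped, C skipped, D skipped.
Slots: [1:A] [2:E]
2 of 5 scheduled.

2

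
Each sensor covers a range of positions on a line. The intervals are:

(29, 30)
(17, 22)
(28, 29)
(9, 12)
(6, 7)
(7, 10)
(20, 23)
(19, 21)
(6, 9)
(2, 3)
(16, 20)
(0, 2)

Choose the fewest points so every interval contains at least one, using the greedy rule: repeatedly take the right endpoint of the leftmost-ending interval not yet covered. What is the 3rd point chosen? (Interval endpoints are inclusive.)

Process intervals by earliest right end; each time one isn't hit yet, stab at its right endpoint.
By right end: [0,2]  [2,3]  [6,7]  [6,9]  [7,10]  [9,12]  [16,20]  [19,21]  [17,22]  [20,23]  [28,29]  [29,30]
[0,2] uncovered → point at 2; [6,7] uncovered → point at 7; [9,12] uncovered → point at 12; [16,20] uncovered → point at 20; [28,29] uncovered → point at 29.
Points: 2, 7, 12, 20, 29 (5 total).

12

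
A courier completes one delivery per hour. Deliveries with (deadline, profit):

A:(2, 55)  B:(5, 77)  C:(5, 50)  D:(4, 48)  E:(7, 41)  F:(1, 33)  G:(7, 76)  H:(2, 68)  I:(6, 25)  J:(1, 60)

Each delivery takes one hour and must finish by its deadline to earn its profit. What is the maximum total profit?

420

Take jobs in profit order; each goes to the latest open slot no later than its deadline.
By profit: B(d5,77), G(d7,76), H(d2,68), J(d1,60), A(d2,55), C(d5,50), D(d4,48), E(d7,41), F(d1,33), I(d6,25)
B→slot 5; G→slot 7; H→slot 2; J→slot 1; A skipped; C→slot 4; D→slot 3; E→slot 6; F skipped; I skipped.
Profit = 60 + 68 + 48 + 50 + 77 + 41 + 76 = 420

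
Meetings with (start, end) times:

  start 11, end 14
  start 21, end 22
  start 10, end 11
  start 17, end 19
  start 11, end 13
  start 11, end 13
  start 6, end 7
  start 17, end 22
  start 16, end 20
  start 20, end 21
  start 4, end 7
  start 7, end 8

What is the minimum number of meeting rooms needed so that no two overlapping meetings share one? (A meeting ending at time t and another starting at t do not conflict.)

Count concurrent intervals with a sweep; the peak is the room count.
starts: [4, 6, 7, 10, 11, 11, 11, 16, 17, 17, 20, 21]
ends:   [7, 7, 8, 11, 13, 13, 14, 19, 20, 21, 22, 22]
s4→1 s6→2 e7→1 e7→0 s7→1 e8→0 s10→1 e11→0 s11→1 s11→2 s11→3  — peak 3.

3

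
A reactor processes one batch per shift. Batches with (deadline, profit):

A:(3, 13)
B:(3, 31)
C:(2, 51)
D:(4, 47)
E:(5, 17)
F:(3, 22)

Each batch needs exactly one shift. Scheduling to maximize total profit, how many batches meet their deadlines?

Take jobs in profit order; each goes to the latest open slot no later than its deadline.
Profit order: C=51 D=47 B=31 F=22 E=17 A=13
Assign: C→slot 2, D→slot 4, B→slot 3, F→slot 1, E→slot 5, A skipped.
Slots: [1:F] [2:C] [3:B] [4:D] [5:E]
5 of 6 scheduled.

5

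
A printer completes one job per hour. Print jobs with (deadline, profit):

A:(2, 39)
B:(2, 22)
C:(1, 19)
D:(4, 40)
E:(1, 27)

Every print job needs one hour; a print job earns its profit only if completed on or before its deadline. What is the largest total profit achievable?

Take jobs in profit order; each goes to the latest open slot no later than its deadline.
By profit: D(d4,40), A(d2,39), E(d1,27), B(d2,22), C(d1,19)
D→slot 4; A→slot 2; E→slot 1; B skipped; C skipped.
Profit = 27 + 39 + 40 = 106

106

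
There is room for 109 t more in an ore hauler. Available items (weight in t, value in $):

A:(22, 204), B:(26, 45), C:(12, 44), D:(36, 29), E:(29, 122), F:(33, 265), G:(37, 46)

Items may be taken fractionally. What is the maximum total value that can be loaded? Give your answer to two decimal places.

Sort by value per unit weight and fill in that order.
Ratios (sorted): A 9.27, F 8.03, E 4.21, C 3.67, B 1.73, G 1.24, D 0.81
take A (22 @ 204); take F (33 @ 265); take E (29 @ 122); take C (12 @ 44); take 13/26 of B → 22.50. Capacity used 109/109.
Total value = 657.50

657.50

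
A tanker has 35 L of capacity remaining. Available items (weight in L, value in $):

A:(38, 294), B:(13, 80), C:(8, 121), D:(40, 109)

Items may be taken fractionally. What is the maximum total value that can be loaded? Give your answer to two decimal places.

329.89

Greedy by value/weight ratio, highest first.
Order: C (121/8=15.12) > A (294/38=7.74) > B (80/13=6.15) > D (109/40=2.73)
Fill: take C (8 @ 121) → take 27/38 of A → 208.89; 35/35 used.
Total value = 329.89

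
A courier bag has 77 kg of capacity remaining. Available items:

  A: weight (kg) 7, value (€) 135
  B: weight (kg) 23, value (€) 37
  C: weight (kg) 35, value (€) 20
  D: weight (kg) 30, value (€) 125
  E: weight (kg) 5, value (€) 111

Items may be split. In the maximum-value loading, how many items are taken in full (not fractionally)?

Order: E (111/5=22.20) > A (135/7=19.29) > D (125/30=4.17) > B (37/23=1.61) > C (20/35=0.57)
Fill: take E (5 @ 111) → take A (7 @ 135) → take D (30 @ 125) → take B (23 @ 37) → take 12/35 of C → 6.86; 77/77 used.
4 item(s) taken whole; one partial (take 12/35 of C).

4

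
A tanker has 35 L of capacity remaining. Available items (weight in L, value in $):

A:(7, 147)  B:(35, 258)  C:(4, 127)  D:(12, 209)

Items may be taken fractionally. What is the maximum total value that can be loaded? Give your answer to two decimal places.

Sort by value per unit weight and fill in that order.
Order: C (127/4=31.75) > A (147/7=21.00) > D (209/12=17.42) > B (258/35=7.37)
Fill: take C (4 @ 127) → take A (7 @ 147) → take D (12 @ 209) → take 12/35 of B → 88.46; 35/35 used.
Total value = 571.46

571.46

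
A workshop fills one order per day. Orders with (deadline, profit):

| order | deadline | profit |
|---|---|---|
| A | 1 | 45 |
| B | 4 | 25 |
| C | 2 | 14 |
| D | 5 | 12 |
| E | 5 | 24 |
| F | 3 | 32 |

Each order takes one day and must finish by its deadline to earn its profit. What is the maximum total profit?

Take jobs in profit order; each goes to the latest open slot no later than its deadline.
By profit: A(d1,45), F(d3,32), B(d4,25), E(d5,24), C(d2,14), D(d5,12)
A→slot 1; F→slot 3; B→slot 4; E→slot 5; C→slot 2; D skipped.
Profit = 45 + 14 + 32 + 25 + 24 = 140

140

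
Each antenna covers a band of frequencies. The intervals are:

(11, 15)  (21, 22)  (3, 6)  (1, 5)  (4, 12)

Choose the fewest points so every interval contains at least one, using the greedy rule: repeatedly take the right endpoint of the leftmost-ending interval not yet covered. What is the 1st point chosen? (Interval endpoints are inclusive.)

Sort by right endpoint; whenever an interval is uncovered, place a point at its right end.
By right end: [1,5]  [3,6]  [4,12]  [11,15]  [21,22]
[1,5] uncovered → point at 5; [11,15] uncovered → point at 15; [21,22] uncovered → point at 22.
Points: 5, 15, 22 (3 total).

5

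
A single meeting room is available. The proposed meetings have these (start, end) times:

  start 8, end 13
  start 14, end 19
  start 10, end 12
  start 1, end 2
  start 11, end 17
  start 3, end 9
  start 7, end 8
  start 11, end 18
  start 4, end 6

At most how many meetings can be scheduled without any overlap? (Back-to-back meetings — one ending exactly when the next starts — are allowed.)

Sorted by end: (1,2)  (4,6)  (7,8)  (3,9)  (10,12)  (8,13)  (11,17)  (11,18)  (14,19)
take (1,2); take (4,6); take (7,8); take (10,12); skip (8,13); skip (11,17); take (14,19).
Selected 5 meetings.

5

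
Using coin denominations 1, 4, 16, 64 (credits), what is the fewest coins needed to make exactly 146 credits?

5

Greedy: take as many of the largest coin as possible, then repeat with the remainder.
146 = 2×64 + 1×16 + 2×1
Total coins = 2 + 1 + 2 = 5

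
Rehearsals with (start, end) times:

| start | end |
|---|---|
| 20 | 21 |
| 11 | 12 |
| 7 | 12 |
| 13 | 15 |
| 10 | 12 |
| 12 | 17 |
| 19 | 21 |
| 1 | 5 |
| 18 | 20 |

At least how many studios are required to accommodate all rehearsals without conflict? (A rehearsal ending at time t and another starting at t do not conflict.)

3

The answer is the maximum number of intervals overlapping at any instant.
Events (time:±→running): 1:+→1 5:-→0 7:+→1 10:+→2 11:+→3 … peak 3.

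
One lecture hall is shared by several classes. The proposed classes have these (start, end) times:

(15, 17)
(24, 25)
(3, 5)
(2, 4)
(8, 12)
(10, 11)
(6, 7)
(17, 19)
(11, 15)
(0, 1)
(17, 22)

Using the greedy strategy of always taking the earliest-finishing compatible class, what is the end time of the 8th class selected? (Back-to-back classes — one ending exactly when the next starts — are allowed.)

25

Sort by end time and greedily take each interval whose start is ≥ the last chosen end.
Sorted by end: (0,1)  (2,4)  (3,5)  (6,7)  (10,11)  (8,12)  (11,15)  (15,17)  (17,19)  (17,22)  (24,25)
take (0,1); take (2,4); take (6,7); take (10,11); take (11,15); take (15,17); take (17,19); take (24,25).
Selected: (0,1) (2,4) (6,7) (10,11) (11,15) (15,17) (17,19) (24,25)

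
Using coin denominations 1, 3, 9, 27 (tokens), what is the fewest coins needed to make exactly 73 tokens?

73 = 2×27 + 2×9 + 1×1
Total coins = 2 + 2 + 1 = 5

5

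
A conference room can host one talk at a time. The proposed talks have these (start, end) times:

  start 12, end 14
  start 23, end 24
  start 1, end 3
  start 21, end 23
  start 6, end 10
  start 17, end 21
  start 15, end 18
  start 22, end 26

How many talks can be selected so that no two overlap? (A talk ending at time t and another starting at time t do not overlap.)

Order by finish time; keep every interval that doesn't clash with the previous kept one.
Sorted by end: (1,3)  (6,10)  (12,14)  (15,18)  (17,21)  (21,23)  (23,24)  (22,26)
take (1,3); take (6,10); take (12,14); take (15,18); skip (17,21); take (21,23); take (23,24).
Selected 6 talks.

6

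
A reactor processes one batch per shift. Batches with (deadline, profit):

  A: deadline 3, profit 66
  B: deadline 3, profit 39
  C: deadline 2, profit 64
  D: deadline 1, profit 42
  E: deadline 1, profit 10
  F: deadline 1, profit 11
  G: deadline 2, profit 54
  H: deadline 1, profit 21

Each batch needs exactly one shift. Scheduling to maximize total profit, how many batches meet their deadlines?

By profit: A(d3,66), C(d2,64), G(d2,54), D(d1,42), B(d3,39), H(d1,21), F(d1,11), E(d1,10)
A→slot 3; C→slot 2; G→slot 1; D skipped; B skipped; H skipped; F skipped; E skipped.
3 of 8 scheduled.

3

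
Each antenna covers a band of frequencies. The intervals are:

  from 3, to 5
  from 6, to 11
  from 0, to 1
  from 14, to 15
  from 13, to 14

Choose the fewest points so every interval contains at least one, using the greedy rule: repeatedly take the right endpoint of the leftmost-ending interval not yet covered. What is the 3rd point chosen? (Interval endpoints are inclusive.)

By right end: [0,1]  [3,5]  [6,11]  [13,14]  [14,15]
[0,1] uncovered → point at 1; [3,5] uncovered → point at 5; [6,11] uncovered → point at 11; [13,14] uncovered → point at 14.
Points: 1, 5, 11, 14 (4 total).

11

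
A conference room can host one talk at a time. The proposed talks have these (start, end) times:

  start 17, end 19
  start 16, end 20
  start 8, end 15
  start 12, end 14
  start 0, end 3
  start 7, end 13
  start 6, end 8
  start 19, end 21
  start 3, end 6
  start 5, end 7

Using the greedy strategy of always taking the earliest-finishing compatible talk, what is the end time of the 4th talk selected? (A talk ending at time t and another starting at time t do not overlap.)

Sorted by end: (0,3)  (3,6)  (5,7)  (6,8)  (7,13)  (12,14)  (8,15)  (17,19)  (16,20)  (19,21)
take (0,3); take (3,6); take (6,8); take (12,14); take (17,19); take (19,21).
Selected: (0,3) (3,6) (6,8) (12,14) (17,19) (19,21)

14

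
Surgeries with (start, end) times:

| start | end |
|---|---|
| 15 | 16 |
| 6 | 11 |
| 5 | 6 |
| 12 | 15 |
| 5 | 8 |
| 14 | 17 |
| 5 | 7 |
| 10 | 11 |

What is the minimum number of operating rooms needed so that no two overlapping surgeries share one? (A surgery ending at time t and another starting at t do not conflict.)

3

The answer is the maximum number of intervals overlapping at any instant.
Events (time:±→running): 5:+→1 5:+→2 5:+→3 … peak 3.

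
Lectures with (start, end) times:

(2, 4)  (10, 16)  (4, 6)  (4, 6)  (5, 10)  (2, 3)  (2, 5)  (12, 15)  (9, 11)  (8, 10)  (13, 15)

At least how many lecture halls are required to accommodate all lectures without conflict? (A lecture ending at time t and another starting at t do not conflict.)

3

The answer is the maximum number of intervals overlapping at any instant.
Events (time:±→running): 2:+→1 2:+→2 2:+→3 … peak 3.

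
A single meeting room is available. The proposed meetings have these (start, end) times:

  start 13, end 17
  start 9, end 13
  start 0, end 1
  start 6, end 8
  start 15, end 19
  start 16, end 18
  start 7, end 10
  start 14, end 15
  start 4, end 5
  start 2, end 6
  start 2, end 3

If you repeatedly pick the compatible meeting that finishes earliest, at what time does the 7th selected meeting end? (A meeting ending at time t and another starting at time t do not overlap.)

18

By end time: (0,1), (2,3), (4,5), (2,6), (6,8), (7,10), (9,13), (14,15), (13,17), (16,18), (15,19).
Pick (0,1); next start ≥ 1 → (2,3); next start ≥ 3 → (4,5); next start ≥ 5 → (6,8); next start ≥ 8 → (9,13); next start ≥ 13 → (14,15); next start ≥ 15 → (16,18).
Selected: (0,1) (2,3) (4,5) (6,8) (9,13) (14,15) (16,18)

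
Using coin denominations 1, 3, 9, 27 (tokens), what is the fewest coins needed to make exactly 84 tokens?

4

Use the largest denomination that fits, subtract, and repeat.
84 = 3×27 + 1×3
Total coins = 3 + 1 = 4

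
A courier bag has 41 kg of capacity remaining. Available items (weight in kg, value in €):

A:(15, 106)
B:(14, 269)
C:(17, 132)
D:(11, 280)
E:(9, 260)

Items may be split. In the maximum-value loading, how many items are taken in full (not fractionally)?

3

Sort by value per unit weight and fill in that order.
Ratios (sorted): E 28.89, D 25.45, B 19.21, C 7.76, A 7.07
take E (9 @ 260); take D (11 @ 280); take B (14 @ 269); take 7/17 of C → 54.35. Capacity used 41/41.
3 item(s) taken whole; one partial (take 7/17 of C).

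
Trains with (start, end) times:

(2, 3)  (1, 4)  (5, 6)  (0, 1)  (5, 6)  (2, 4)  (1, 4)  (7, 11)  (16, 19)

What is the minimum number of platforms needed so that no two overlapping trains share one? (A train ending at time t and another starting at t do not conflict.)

4

Count concurrent intervals with a sweep; the peak is the room count.
Events (time:±→running): 0:+→1 1:-→0 1:+→1 1:+→2 2:+→3 2:+→4 … peak 4.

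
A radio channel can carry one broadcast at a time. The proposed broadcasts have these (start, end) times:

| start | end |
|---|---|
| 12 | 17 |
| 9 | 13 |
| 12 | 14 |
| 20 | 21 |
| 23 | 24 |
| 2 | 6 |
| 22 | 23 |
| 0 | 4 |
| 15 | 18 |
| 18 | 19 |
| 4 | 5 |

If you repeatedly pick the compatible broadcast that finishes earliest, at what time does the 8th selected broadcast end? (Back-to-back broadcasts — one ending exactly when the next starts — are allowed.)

Sorted by end: (0,4)  (4,5)  (2,6)  (9,13)  (12,14)  (12,17)  (15,18)  (18,19)  (20,21)  (22,23)  (23,24)
take (0,4); take (4,5); take (9,13); skip (12,17); take (15,18); take (18,19); take (20,21); take (22,23); take (23,24).
Selected: (0,4) (4,5) (9,13) (15,18) (18,19) (20,21) (22,23) (23,24)

24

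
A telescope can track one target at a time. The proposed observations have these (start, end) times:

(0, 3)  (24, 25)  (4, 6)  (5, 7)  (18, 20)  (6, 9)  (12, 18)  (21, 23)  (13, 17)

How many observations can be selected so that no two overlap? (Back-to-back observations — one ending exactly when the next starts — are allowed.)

Order by finish time; keep every interval that doesn't clash with the previous kept one.
Sorted by end: (0,3)  (4,6)  (5,7)  (6,9)  (13,17)  (12,18)  (18,20)  (21,23)  (24,25)
take (0,3); take (4,6); take (6,9); take (13,17); skip (12,18); take (18,20); take (21,23); take (24,25).
Selected 7 observations.

7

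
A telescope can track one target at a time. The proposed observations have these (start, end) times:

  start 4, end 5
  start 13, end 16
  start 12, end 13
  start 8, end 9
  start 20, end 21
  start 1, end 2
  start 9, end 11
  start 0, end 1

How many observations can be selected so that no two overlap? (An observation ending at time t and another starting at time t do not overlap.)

Order by finish time; keep every interval that doesn't clash with the previous kept one.
Sorted by end: (0,1)  (1,2)  (4,5)  (8,9)  (9,11)  (12,13)  (13,16)  (20,21)
take (0,1); take (1,2); take (4,5); take (8,9); take (9,11); take (12,13); take (13,16); take (20,21).
Selected 8 observations.

8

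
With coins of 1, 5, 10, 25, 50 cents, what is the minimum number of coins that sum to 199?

10

Greedy: take as many of the largest coin as possible, then repeat with the remainder.
199 = 3×50 + 1×25 + 2×10 + 4×1
Total coins = 3 + 1 + 2 + 4 = 10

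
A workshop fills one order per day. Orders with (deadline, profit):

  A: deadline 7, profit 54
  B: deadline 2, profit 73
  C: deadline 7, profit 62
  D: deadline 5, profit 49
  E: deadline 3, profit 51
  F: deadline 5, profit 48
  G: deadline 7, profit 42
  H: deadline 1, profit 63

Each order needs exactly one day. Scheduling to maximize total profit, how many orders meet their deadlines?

By profit: B(d2,73), H(d1,63), C(d7,62), A(d7,54), E(d3,51), D(d5,49), F(d5,48), G(d7,42)
B→slot 2; H→slot 1; C→slot 7; A→slot 6; E→slot 3; D→slot 5; F→slot 4; G skipped.
7 of 8 scheduled.

7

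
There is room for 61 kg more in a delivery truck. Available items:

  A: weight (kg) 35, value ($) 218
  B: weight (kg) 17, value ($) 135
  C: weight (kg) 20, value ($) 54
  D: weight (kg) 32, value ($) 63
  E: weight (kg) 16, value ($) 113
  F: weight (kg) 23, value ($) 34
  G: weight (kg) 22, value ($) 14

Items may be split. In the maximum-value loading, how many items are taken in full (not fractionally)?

Ratios (sorted): B 7.94, E 7.06, A 6.23, C 2.70, D 1.97, F 1.48, G 0.64
take B (17 @ 135); take E (16 @ 113); take 28/35 of A → 174.40. Capacity used 61/61.
2 item(s) taken whole; one partial (take 28/35 of A).

2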